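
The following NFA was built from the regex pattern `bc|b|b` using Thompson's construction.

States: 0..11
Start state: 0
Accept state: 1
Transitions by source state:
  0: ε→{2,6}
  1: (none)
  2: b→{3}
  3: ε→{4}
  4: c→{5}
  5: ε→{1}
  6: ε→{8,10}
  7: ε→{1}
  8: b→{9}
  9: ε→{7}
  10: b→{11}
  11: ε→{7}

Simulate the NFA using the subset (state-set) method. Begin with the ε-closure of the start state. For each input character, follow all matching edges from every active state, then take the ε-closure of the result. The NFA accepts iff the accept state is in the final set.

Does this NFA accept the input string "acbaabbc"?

initial (ε-close {0}): {0,2,6,8,10}
'a' @ 1: {}  — state set empty
rest 'cbaabbc' ignored (set empty)
end set {} — state 1 not in

Answer: REJECT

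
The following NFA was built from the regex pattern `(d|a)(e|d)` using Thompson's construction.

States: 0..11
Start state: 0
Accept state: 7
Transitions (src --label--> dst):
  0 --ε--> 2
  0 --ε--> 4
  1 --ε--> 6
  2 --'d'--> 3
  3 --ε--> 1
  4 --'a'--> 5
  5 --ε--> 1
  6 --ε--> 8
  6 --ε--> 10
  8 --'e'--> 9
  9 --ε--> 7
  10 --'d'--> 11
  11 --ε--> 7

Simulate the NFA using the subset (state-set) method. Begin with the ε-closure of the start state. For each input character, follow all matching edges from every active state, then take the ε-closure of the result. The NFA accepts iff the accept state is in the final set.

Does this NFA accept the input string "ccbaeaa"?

start: ε-closure({0}) = {0,2,4}
'c' @ 1: {}  — state set empty
rest 'cbaeaa' ignored (set empty)
final: {}; accept 7 not in set

Answer: REJECT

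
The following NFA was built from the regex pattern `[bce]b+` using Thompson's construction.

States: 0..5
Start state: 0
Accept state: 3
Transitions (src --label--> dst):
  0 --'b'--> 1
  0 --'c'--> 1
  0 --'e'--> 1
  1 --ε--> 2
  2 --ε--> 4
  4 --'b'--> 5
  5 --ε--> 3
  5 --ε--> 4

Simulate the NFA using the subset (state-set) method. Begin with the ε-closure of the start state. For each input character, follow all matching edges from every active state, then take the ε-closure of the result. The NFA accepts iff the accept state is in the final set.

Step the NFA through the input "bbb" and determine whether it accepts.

Answer: ACCEPT

Trace:
S₀ = ε-closure({0}) = {0}
'b' @ 1: {1,2,4}
'b' @ 2: {3,4,5}  ✓accept
'b' @ 3: {3,4,5}  ✓accept
end set {3,4,5} — state 3 in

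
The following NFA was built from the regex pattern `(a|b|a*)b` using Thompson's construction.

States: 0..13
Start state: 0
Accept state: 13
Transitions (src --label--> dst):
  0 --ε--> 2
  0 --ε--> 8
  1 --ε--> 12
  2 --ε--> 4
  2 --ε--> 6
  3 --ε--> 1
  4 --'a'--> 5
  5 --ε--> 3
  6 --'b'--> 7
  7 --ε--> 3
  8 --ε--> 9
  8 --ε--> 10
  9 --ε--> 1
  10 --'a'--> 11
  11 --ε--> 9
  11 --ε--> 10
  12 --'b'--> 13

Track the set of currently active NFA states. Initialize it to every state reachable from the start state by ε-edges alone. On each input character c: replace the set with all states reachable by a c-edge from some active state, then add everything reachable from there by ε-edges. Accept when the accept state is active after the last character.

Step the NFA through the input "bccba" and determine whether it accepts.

S₀ = ε-closure({0}) = {0,1,2,4,6,8,9,10,12}
'b' @ 1: {1,3,7,12,13}  ✓accept
'c' @ 2: {}  — dead — no transitions
rest 'cba' ignored (set empty)
after full input: {}  (accept=13 not in)

Answer: REJECT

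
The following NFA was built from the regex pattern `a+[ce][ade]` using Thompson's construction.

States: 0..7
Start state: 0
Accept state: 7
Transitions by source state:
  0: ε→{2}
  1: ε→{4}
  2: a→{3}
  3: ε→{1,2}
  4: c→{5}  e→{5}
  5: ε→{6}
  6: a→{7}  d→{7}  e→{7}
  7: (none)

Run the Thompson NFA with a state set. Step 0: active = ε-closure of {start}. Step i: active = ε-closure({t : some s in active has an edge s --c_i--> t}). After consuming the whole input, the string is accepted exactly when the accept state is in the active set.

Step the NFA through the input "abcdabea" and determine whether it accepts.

initial (ε-close {0}): {0,2}
'a' @ 1: {1,2,3,4}
'b' @ 2: {}  — state set empty
rest 'cdabea' ignored (set empty)
end set {} — state 7 not in

Answer: REJECT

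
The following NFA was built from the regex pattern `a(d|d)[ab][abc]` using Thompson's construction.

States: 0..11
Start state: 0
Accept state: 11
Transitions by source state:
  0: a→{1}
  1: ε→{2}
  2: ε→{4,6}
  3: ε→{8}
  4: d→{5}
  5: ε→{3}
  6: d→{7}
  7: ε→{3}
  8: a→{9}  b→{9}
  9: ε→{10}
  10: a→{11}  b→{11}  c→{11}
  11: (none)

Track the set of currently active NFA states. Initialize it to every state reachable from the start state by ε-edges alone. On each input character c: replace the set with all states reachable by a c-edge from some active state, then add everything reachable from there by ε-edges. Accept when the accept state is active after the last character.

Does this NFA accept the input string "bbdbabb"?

start: ε-closure({0}) = {0}
'b' @ 1: {}  — dead — no transitions
rest 'bdbabb' ignored (set empty)
after full input: {}  (accept=11 not in)

Answer: REJECT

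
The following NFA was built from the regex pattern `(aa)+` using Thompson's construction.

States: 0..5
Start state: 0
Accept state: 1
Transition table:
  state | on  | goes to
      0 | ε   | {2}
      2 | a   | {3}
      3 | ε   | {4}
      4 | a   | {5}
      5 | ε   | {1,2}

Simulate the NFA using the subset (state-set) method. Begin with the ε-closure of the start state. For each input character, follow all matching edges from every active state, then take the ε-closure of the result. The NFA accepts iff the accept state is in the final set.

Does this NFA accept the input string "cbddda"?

Answer: REJECT

Trace:
initial (ε-close {0}): {0,2}
'c' @ 1: {}  — no active states
rest 'bddda' ignored (set empty)
end set {} — state 1 not in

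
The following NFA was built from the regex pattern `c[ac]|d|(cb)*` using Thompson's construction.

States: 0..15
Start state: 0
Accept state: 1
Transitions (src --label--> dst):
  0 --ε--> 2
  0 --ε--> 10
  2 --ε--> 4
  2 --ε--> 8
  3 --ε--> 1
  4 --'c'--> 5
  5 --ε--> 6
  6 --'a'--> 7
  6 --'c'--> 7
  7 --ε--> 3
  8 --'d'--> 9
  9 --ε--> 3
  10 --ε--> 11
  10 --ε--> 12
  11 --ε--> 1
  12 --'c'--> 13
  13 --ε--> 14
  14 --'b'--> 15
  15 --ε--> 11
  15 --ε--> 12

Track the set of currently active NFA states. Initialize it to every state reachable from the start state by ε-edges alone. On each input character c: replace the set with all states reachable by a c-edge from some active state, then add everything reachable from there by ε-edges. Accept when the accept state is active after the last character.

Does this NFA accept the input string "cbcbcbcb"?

Answer: ACCEPT

Trace:
start: ε-closure({0}) = {0,1,2,4,8,10,11,12}
'c' @ 1: {5,6,13,14}
'b' @ 2: {1,11,12,15}  (accept∈set)
'c' @ 3: {13,14}
'b' @ 4: {1,11,12,15}  (accept∈set)
'c' @ 5: {13,14}
'b' @ 6: {1,11,12,15}  (accept∈set)
'c' @ 7: {13,14}
'b' @ 8: {1,11,12,15}  (accept∈set)
after full input: {1,11,12,15}  (accept=1 in)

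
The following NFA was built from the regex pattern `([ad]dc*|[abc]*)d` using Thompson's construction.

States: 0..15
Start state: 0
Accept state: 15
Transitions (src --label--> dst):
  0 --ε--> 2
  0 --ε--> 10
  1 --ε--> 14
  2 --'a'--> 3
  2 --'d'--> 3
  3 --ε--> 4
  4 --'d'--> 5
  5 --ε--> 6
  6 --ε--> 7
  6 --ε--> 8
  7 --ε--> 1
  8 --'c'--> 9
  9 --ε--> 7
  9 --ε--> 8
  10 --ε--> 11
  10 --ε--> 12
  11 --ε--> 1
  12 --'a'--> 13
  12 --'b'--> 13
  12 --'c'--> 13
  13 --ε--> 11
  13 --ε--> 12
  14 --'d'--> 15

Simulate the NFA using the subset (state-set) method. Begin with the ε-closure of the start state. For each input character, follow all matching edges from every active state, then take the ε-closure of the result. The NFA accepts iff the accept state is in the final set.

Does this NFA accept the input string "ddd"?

Answer: ACCEPT

Derivation:
S₀ = ε-closure({0}) = {0,1,2,10,11,12,14}
'd' @ 1: {3,4,15}  (accept∈set)
'd' @ 2: {1,5,6,7,8,14}
'd' @ 3: {15}  (accept∈set)
final: {15}; accept 15 in set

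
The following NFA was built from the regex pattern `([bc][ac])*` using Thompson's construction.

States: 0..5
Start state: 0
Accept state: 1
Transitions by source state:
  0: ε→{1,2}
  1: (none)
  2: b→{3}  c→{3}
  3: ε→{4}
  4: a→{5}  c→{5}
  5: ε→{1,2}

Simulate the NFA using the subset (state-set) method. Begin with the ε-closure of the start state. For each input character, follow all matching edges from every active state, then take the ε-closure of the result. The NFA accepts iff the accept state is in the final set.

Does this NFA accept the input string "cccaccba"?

Answer: ACCEPT

Derivation:
initial (ε-close {0}): {0,1,2}
'c' @ 1: {3,4}
'c' @ 2: {1,2,5}  ✓accept
'c' @ 3: {3,4}
'a' @ 4: {1,2,5}  ✓accept
'c' @ 5: {3,4}
'c' @ 6: {1,2,5}  ✓accept
'b' @ 7: {3,4}
'a' @ 8: {1,2,5}  ✓accept
final: {1,2,5}; accept 1 in set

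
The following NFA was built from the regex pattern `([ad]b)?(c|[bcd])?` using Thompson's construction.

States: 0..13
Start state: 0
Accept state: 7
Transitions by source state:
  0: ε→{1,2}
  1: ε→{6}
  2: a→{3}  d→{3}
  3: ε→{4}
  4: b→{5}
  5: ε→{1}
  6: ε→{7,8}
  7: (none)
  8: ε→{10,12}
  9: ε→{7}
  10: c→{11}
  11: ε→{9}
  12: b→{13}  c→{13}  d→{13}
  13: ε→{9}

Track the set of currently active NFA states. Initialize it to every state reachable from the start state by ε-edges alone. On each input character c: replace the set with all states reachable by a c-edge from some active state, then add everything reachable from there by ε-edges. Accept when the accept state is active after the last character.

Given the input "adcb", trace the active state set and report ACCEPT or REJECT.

S₀ = ε-closure({0}) = {0,1,2,6,7,8,10,12}
'a' @ 1: {3,4}
'd' @ 2: {}  — dead — no transitions
rest 'cb' ignored (set empty)
end set {} — state 7 not in

Answer: REJECT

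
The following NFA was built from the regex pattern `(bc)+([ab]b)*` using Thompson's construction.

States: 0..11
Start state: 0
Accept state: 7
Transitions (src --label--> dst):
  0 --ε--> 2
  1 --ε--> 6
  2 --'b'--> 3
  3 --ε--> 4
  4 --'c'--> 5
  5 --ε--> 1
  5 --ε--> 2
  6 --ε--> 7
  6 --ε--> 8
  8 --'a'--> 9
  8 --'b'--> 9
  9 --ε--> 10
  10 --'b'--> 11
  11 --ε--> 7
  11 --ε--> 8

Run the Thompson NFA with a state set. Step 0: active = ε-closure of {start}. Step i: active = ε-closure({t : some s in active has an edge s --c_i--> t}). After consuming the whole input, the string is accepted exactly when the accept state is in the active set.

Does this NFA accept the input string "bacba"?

initial (ε-close {0}): {0,2}
'b' @ 1: {3,4}
'a' @ 2: {}  — state set empty
rest 'cba' ignored (set empty)
end set {} — state 7 not in

Answer: REJECT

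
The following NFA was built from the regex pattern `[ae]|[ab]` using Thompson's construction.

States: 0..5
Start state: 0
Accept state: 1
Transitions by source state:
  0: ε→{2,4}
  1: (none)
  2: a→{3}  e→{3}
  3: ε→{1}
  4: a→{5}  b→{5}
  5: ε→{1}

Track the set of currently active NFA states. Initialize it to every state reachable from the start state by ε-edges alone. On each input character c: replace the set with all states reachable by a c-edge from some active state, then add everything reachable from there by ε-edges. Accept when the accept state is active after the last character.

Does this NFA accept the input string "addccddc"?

S₀ = ε-closure({0}) = {0,2,4}
'a' @ 1: {1,3,5}  (accept∈set)
'd' @ 2: {}  — state set empty
rest 'dccddc' ignored (set empty)
after full input: {}  (accept=1 not in)

Answer: REJECT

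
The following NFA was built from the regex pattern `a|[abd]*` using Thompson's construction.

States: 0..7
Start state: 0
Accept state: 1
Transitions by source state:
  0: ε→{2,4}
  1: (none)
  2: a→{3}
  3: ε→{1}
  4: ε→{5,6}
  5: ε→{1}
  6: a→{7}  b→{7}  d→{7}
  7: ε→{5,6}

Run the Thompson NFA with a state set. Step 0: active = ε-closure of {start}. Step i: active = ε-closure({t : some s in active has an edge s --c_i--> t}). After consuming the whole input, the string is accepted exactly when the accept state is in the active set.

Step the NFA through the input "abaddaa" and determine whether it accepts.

Answer: ACCEPT

Steps:
initial (ε-close {0}): {0,1,2,4,5,6}
'a' @ 1: {1,3,5,6,7}  ✓accept
'b' @ 2: {1,5,6,7}  ✓accept
'a' @ 3: {1,5,6,7}  ✓accept
'd' @ 4: {1,5,6,7}  ✓accept
'd' @ 5: {1,5,6,7}  ✓accept
'a' @ 6: {1,5,6,7}  ✓accept
'a' @ 7: {1,5,6,7}  ✓accept
end set {1,5,6,7} — state 1 in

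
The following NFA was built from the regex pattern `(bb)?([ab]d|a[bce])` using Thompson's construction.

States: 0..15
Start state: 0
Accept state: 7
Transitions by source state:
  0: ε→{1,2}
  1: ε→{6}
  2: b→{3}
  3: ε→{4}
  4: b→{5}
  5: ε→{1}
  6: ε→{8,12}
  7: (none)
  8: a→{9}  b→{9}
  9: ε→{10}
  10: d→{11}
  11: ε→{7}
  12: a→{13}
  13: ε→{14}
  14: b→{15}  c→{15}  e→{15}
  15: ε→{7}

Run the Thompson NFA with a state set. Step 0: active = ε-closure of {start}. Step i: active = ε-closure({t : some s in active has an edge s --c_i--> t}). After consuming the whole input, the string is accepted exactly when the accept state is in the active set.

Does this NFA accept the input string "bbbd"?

start: ε-closure({0}) = {0,1,2,6,8,12}
'b' @ 1: {3,4,9,10}
'b' @ 2: {1,5,6,8,12}
'b' @ 3: {9,10}
'd' @ 4: {7,11}  [accepting]
after full input: {7,11}  (accept=7 in)

Answer: ACCEPT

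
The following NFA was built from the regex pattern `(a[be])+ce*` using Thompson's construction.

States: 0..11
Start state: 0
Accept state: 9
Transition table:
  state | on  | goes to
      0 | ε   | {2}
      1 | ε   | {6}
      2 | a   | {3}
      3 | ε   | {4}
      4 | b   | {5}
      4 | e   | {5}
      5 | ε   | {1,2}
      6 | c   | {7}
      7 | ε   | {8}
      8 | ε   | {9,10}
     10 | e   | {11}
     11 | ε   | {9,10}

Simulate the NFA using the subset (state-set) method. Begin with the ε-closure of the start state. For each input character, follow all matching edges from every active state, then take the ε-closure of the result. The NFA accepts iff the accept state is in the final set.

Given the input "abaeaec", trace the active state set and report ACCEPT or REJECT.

Answer: ACCEPT

Derivation:
start: ε-closure({0}) = {0,2}
'a' @ 1: {3,4}
'b' @ 2: {1,2,5,6}
'a' @ 3: {3,4}
'e' @ 4: {1,2,5,6}
'a' @ 5: {3,4}
'e' @ 6: {1,2,5,6}
'c' @ 7: {7,8,9,10}  (accept∈set)
end set {7,8,9,10} — state 9 in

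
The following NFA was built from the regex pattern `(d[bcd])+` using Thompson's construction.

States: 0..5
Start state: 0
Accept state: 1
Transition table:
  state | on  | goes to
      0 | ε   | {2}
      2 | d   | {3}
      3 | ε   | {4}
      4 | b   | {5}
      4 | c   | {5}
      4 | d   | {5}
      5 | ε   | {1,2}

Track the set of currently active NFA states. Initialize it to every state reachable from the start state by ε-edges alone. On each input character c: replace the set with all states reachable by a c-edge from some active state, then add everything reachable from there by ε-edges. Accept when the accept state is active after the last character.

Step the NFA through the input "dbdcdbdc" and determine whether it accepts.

Answer: ACCEPT

Steps:
initial (ε-close {0}): {0,2}
'd' @ 1: {3,4}
'b' @ 2: {1,2,5}  [accepting]
'd' @ 3: {3,4}
'c' @ 4: {1,2,5}  [accepting]
'd' @ 5: {3,4}
'b' @ 6: {1,2,5}  [accepting]
'd' @ 7: {3,4}
'c' @ 8: {1,2,5}  [accepting]
end set {1,2,5} — state 1 in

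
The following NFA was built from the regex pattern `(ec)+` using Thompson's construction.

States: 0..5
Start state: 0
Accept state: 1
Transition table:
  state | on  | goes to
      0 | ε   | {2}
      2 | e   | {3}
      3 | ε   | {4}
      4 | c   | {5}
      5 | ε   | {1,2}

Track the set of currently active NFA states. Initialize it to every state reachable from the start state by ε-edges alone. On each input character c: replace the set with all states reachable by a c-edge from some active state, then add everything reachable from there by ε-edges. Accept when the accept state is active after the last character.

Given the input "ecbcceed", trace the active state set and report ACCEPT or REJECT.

S₀ = ε-closure({0}) = {0,2}
'e' @ 1: {3,4}
'c' @ 2: {1,2,5}  [accepting]
'b' @ 3: {}  — no active states
rest 'cceed' ignored (set empty)
final: {}; accept 1 not in set

Answer: REJECT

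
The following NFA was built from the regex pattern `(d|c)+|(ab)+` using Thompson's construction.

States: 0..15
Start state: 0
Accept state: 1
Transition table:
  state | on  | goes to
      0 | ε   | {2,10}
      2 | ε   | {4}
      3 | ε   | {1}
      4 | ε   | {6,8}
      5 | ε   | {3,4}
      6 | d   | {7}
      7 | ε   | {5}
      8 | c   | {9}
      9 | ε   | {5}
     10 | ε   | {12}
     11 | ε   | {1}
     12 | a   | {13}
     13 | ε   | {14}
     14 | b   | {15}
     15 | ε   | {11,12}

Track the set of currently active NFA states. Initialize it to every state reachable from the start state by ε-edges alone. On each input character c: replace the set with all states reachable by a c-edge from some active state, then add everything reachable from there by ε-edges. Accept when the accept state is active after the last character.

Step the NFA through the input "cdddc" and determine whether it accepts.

S₀ = ε-closure({0}) = {0,2,4,6,8,10,12}
'c' @ 1: {1,3,4,5,6,8,9}  ✓accept
'd' @ 2: {1,3,4,5,6,7,8}  ✓accept
'd' @ 3: {1,3,4,5,6,7,8}  ✓accept
'd' @ 4: {1,3,4,5,6,7,8}  ✓accept
'c' @ 5: {1,3,4,5,6,8,9}  ✓accept
end set {1,3,4,5,6,8,9} — state 1 in

Answer: ACCEPT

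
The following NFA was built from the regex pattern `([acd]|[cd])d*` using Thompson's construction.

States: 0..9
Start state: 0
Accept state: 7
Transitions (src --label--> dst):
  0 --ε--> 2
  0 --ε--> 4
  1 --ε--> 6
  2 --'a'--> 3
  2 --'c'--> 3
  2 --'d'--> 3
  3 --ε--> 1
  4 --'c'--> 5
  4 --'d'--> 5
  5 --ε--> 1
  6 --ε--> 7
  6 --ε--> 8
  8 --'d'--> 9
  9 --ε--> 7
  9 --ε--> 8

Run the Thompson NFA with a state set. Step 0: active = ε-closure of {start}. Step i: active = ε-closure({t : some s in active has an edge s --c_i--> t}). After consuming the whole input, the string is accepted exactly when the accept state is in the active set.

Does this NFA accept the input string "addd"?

Answer: ACCEPT

Steps:
initial (ε-close {0}): {0,2,4}
'a' @ 1: {1,3,6,7,8}  [accepting]
'd' @ 2: {7,8,9}  [accepting]
'd' @ 3: {7,8,9}  [accepting]
'd' @ 4: {7,8,9}  [accepting]
final: {7,8,9}; accept 7 in set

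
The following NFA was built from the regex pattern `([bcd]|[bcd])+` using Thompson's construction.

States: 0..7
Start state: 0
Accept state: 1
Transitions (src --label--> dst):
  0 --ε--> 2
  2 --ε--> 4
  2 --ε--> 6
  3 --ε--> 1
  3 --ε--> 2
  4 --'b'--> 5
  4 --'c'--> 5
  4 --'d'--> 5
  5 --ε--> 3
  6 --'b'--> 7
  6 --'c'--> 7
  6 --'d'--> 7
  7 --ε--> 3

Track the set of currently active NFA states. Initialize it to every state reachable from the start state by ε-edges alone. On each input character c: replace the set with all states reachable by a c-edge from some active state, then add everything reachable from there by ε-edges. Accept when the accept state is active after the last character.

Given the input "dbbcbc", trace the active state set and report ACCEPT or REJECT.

Answer: ACCEPT

Steps:
S₀ = ε-closure({0}) = {0,2,4,6}
'd' @ 1: {1,2,3,4,5,6,7}  (accept∈set)
'b' @ 2: {1,2,3,4,5,6,7}  (accept∈set)
'b' @ 3: {1,2,3,4,5,6,7}  (accept∈set)
'c' @ 4: {1,2,3,4,5,6,7}  (accept∈set)
'b' @ 5: {1,2,3,4,5,6,7}  (accept∈set)
'c' @ 6: {1,2,3,4,5,6,7}  (accept∈set)
after full input: {1,2,3,4,5,6,7}  (accept=1 in)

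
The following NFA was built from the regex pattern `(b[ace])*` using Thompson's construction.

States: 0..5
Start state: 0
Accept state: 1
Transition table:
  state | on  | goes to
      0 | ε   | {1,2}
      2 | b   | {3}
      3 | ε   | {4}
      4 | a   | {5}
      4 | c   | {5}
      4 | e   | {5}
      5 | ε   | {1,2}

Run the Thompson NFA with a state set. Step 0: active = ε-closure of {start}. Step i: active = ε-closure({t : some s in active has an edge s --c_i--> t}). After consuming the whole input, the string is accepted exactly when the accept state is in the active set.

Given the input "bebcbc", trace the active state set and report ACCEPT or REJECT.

start: ε-closure({0}) = {0,1,2}
'b' @ 1: {3,4}
'e' @ 2: {1,2,5}  [accepting]
'b' @ 3: {3,4}
'c' @ 4: {1,2,5}  [accepting]
'b' @ 5: {3,4}
'c' @ 6: {1,2,5}  [accepting]
final: {1,2,5}; accept 1 in set

Answer: ACCEPT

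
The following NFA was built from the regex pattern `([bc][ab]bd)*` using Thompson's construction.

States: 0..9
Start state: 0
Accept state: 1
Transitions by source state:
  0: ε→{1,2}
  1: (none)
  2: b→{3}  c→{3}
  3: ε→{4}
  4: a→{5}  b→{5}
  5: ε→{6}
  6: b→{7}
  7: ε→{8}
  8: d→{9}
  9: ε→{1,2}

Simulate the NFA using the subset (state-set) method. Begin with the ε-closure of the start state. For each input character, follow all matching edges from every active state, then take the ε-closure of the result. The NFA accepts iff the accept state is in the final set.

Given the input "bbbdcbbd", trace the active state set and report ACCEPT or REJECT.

Answer: ACCEPT

Steps:
initial (ε-close {0}): {0,1,2}
'b' @ 1: {3,4}
'b' @ 2: {5,6}
'b' @ 3: {7,8}
'd' @ 4: {1,2,9}  [accepting]
'c' @ 5: {3,4}
'b' @ 6: {5,6}
'b' @ 7: {7,8}
'd' @ 8: {1,2,9}  [accepting]
after full input: {1,2,9}  (accept=1 in)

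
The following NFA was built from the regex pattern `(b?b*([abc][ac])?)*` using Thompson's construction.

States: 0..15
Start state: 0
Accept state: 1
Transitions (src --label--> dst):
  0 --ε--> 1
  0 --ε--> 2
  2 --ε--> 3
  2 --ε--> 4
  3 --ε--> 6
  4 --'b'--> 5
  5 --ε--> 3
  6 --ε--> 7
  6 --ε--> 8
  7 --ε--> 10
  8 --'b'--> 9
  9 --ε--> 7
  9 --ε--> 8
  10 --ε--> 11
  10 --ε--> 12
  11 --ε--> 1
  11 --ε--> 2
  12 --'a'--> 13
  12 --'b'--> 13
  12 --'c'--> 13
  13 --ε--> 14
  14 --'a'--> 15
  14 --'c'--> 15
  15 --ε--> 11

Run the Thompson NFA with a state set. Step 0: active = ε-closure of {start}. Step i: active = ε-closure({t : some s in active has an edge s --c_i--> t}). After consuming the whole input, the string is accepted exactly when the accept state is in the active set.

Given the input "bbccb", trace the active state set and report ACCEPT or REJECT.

S₀ = ε-closure({0}) = {0,1,2,3,4,6,7,8,10,11,12}
'b' @ 1: {1,2,3,4,5,6,7,8,9,10,11,12,13,14}  [accepting]
'b' @ 2: {1,2,3,4,5,6,7,8,9,10,11,12,13,14}  [accepting]
'c' @ 3: {1,2,3,4,6,7,8,10,11,12,13,14,15}  [accepting]
'c' @ 4: {1,2,3,4,6,7,8,10,11,12,13,14,15}  [accepting]
'b' @ 5: {1,2,3,4,5,6,7,8,9,10,11,12,13,14}  [accepting]
end set {1,2,3,4,5,6,7,8,9,10,11,12,13,14} — state 1 in

Answer: ACCEPT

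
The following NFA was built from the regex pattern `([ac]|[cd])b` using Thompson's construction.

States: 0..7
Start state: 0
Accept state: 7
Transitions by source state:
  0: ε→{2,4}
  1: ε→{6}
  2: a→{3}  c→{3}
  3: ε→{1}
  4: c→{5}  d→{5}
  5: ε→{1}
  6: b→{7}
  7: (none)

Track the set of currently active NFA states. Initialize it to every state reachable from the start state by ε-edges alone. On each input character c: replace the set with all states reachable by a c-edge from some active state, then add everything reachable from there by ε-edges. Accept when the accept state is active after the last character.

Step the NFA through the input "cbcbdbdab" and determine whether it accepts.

Answer: REJECT

Trace:
start: ε-closure({0}) = {0,2,4}
'c' @ 1: {1,3,5,6}
'b' @ 2: {7}  ✓accept
'c' @ 3: {}  — state set empty
rest 'bdbdab' ignored (set empty)
end set {} — state 7 not in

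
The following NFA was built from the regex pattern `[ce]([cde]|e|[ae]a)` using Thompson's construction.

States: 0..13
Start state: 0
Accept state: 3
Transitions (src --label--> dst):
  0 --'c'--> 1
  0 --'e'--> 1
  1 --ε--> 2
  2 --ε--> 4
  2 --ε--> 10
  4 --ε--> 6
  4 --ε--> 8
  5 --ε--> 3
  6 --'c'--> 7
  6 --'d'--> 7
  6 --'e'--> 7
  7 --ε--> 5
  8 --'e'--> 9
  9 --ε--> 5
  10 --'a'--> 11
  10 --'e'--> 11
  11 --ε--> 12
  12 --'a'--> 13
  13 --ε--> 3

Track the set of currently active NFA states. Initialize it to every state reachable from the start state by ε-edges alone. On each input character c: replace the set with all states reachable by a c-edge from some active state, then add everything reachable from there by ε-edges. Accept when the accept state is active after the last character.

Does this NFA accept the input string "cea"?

Answer: ACCEPT

Trace:
initial (ε-close {0}): {0}
'c' @ 1: {1,2,4,6,8,10}
'e' @ 2: {3,5,7,9,11,12}  ✓accept
'a' @ 3: {3,13}  ✓accept
final: {3,13}; accept 3 in set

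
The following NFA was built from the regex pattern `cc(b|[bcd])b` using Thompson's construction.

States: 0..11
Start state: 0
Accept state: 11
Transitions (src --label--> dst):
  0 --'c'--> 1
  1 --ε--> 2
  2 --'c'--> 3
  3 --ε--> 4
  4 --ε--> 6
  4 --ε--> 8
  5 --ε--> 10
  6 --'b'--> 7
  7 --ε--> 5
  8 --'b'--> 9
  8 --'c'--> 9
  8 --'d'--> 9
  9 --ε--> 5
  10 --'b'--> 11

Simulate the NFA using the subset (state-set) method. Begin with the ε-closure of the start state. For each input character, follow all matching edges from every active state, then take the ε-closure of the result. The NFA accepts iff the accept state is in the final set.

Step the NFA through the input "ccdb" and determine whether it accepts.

Answer: ACCEPT

Trace:
S₀ = ε-closure({0}) = {0}
'c' @ 1: {1,2}
'c' @ 2: {3,4,6,8}
'd' @ 3: {5,9,10}
'b' @ 4: {11}  ✓accept
end set {11} — state 11 in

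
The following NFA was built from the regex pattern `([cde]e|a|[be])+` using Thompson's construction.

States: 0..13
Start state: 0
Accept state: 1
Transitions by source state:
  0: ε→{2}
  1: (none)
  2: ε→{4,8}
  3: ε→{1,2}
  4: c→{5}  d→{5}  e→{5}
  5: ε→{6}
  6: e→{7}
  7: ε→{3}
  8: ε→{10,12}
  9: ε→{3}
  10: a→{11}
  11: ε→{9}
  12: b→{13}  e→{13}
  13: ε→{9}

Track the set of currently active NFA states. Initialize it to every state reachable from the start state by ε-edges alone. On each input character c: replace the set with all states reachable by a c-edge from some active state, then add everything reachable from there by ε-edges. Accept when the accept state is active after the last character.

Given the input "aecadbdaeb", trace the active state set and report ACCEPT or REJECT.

S₀ = ε-closure({0}) = {0,2,4,8,10,12}
'a' @ 1: {1,2,3,4,8,9,10,11,12}  [accepting]
'e' @ 2: {1,2,3,4,5,6,8,9,10,12,13}  [accepting]
'c' @ 3: {5,6}
'a' @ 4: {}  — dead — no transitions
rest 'dbdaeb' ignored (set empty)
final: {}; accept 1 not in set

Answer: REJECT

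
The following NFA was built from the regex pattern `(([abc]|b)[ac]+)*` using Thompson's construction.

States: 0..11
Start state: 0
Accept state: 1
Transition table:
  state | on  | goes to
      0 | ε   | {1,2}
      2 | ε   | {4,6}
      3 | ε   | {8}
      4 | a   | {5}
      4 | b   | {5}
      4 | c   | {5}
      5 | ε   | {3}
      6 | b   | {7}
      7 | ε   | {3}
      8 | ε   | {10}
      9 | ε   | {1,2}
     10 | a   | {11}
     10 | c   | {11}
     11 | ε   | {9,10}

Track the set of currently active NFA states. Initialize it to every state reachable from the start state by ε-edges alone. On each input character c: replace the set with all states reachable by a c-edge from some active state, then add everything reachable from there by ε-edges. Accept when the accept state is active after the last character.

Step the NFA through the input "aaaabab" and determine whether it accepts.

start: ε-closure({0}) = {0,1,2,4,6}
'a' @ 1: {3,5,8,10}
'a' @ 2: {1,2,4,6,9,10,11}  ✓accept
'a' @ 3: {1,2,3,4,5,6,8,9,10,11}  ✓accept
'a' @ 4: {1,2,3,4,5,6,8,9,10,11}  ✓accept
'b' @ 5: {3,5,7,8,10}
'a' @ 6: {1,2,4,6,9,10,11}  ✓accept
'b' @ 7: {3,5,7,8,10}
after full input: {3,5,7,8,10}  (accept=1 not in)

Answer: REJECT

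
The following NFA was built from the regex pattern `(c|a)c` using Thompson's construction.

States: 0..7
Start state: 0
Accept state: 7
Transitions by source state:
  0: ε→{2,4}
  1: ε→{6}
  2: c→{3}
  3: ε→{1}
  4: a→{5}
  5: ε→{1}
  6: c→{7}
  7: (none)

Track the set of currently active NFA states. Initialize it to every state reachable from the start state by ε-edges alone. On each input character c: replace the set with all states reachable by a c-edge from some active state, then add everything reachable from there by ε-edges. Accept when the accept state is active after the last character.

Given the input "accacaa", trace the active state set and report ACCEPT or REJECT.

Answer: REJECT

Trace:
initial (ε-close {0}): {0,2,4}
'a' @ 1: {1,5,6}
'c' @ 2: {7}  ✓accept
'c' @ 3: {}  — dead — no transitions
rest 'acaa' ignored (set empty)
after full input: {}  (accept=7 not in)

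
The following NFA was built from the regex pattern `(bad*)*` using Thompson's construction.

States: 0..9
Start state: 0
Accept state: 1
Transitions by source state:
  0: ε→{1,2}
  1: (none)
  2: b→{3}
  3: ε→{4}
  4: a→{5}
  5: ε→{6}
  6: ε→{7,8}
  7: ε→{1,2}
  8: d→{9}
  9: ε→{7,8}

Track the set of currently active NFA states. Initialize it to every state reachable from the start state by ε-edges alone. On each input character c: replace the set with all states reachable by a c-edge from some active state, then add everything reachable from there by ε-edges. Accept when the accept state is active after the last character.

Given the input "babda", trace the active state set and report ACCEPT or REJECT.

Answer: REJECT

Steps:
initial (ε-close {0}): {0,1,2}
'b' @ 1: {3,4}
'a' @ 2: {1,2,5,6,7,8}  (accept∈set)
'b' @ 3: {3,4}
'd' @ 4: {}  — dead — no transitions
rest 'a' ignored (set empty)
final: {}; accept 1 not in set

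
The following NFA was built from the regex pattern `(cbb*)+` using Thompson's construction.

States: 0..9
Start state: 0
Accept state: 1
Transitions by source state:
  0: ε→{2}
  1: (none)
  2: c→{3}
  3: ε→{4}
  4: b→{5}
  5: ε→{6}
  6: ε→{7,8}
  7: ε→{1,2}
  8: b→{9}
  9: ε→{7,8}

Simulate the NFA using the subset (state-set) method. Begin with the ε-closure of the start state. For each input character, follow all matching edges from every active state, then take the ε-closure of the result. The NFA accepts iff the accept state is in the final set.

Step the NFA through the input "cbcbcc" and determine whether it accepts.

Answer: REJECT

Steps:
start: ε-closure({0}) = {0,2}
'c' @ 1: {3,4}
'b' @ 2: {1,2,5,6,7,8}  [accepting]
'c' @ 3: {3,4}
'b' @ 4: {1,2,5,6,7,8}  [accepting]
'c' @ 5: {3,4}
'c' @ 6: {}  — dead — no transitions
after full input: {}  (accept=1 not in)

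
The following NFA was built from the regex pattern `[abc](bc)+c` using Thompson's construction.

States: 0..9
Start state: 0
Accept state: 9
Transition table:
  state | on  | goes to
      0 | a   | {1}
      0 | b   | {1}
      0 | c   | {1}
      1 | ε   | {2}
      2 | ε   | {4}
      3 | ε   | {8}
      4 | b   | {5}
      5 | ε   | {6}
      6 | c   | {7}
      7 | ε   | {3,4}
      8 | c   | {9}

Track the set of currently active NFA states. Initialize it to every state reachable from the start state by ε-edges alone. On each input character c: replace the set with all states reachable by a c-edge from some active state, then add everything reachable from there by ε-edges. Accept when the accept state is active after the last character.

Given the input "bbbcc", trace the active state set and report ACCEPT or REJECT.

S₀ = ε-closure({0}) = {0}
'b' @ 1: {1,2,4}
'b' @ 2: {5,6}
'b' @ 3: {}  — dead — no transitions
rest 'cc' ignored (set empty)
after full input: {}  (accept=9 not in)

Answer: REJECT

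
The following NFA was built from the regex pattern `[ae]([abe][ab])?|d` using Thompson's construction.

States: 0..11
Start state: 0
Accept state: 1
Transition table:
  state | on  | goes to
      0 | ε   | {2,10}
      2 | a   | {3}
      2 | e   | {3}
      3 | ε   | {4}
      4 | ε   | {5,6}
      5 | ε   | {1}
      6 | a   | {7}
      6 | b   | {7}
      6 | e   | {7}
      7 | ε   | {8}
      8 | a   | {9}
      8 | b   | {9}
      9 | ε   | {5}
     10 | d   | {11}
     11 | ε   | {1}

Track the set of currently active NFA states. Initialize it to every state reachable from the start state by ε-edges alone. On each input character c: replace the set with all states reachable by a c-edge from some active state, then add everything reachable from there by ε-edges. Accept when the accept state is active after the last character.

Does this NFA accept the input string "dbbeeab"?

S₀ = ε-closure({0}) = {0,2,10}
'd' @ 1: {1,11}  (accept∈set)
'b' @ 2: {}  — no active states
rest 'beeab' ignored (set empty)
after full input: {}  (accept=1 not in)

Answer: REJECT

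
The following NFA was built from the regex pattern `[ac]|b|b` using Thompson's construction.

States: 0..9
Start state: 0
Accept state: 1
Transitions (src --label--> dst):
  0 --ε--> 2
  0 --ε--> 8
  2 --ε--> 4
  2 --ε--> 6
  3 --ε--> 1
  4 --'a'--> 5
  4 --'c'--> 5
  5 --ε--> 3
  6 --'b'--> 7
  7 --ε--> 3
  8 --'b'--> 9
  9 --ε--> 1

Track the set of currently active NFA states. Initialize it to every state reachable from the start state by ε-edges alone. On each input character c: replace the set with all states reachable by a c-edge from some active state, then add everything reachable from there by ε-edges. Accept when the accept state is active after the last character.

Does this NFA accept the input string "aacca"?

S₀ = ε-closure({0}) = {0,2,4,6,8}
'a' @ 1: {1,3,5}  ✓accept
'a' @ 2: {}  — dead — no transitions
rest 'cca' ignored (set empty)
after full input: {}  (accept=1 not in)

Answer: REJECT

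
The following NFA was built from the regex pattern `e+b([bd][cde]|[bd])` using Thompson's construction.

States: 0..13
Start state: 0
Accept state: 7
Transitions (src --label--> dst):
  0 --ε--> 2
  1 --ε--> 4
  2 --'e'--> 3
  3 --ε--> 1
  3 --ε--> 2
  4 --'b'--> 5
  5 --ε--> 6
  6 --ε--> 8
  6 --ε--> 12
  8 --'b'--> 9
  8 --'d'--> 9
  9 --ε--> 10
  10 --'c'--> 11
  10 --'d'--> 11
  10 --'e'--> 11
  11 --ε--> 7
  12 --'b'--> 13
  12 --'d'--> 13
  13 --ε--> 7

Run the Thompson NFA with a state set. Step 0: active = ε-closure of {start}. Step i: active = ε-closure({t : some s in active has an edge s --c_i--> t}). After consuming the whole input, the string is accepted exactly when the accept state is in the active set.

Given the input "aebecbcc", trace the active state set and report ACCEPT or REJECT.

initial (ε-close {0}): {0,2}
'a' @ 1: {}  — state set empty
rest 'ebecbcc' ignored (set empty)
end set {} — state 7 not in

Answer: REJECT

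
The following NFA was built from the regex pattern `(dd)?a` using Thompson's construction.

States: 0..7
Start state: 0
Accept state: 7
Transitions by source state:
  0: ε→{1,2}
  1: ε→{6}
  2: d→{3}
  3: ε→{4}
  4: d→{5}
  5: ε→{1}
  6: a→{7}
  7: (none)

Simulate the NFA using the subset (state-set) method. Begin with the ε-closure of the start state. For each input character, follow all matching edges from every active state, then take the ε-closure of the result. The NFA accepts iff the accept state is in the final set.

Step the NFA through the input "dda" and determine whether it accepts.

Answer: ACCEPT

Trace:
S₀ = ε-closure({0}) = {0,1,2,6}
'd' @ 1: {3,4}
'd' @ 2: {1,5,6}
'a' @ 3: {7}  (accept∈set)
after full input: {7}  (accept=7 in)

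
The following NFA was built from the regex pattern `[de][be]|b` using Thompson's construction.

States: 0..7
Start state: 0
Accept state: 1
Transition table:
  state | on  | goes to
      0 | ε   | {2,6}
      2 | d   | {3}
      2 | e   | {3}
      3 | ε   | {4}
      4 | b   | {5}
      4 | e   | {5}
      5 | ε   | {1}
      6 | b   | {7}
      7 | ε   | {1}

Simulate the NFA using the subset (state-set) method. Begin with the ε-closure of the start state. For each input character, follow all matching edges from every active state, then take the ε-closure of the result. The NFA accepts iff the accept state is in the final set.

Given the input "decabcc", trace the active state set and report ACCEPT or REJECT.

initial (ε-close {0}): {0,2,6}
'd' @ 1: {3,4}
'e' @ 2: {1,5}  [accepting]
'c' @ 3: {}  — no active states
rest 'abcc' ignored (set empty)
final: {}; accept 1 not in set

Answer: REJECT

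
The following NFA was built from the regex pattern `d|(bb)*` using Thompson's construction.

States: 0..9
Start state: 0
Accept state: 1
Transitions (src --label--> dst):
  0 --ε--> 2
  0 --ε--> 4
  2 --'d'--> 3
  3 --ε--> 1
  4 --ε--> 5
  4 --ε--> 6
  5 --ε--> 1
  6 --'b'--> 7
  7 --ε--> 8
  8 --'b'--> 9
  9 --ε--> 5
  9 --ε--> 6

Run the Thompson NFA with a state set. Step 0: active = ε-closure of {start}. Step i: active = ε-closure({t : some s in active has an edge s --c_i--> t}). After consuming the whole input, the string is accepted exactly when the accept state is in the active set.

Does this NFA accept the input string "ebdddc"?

Answer: REJECT

Trace:
start: ε-closure({0}) = {0,1,2,4,5,6}
'e' @ 1: {}  — state set empty
rest 'bdddc' ignored (set empty)
end set {} — state 1 not in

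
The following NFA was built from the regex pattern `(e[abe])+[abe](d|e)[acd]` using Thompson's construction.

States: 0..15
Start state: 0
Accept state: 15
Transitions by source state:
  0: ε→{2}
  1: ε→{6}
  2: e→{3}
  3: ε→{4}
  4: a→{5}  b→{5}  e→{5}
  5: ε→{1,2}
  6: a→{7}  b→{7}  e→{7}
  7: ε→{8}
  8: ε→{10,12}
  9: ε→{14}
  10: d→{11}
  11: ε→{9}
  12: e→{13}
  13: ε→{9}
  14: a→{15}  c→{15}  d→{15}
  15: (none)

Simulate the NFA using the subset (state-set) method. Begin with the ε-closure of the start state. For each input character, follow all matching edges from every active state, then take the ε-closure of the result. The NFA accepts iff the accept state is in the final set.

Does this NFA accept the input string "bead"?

start: ε-closure({0}) = {0,2}
'b' @ 1: {}  — state set empty
rest 'ead' ignored (set empty)
final: {}; accept 15 not in set

Answer: REJECT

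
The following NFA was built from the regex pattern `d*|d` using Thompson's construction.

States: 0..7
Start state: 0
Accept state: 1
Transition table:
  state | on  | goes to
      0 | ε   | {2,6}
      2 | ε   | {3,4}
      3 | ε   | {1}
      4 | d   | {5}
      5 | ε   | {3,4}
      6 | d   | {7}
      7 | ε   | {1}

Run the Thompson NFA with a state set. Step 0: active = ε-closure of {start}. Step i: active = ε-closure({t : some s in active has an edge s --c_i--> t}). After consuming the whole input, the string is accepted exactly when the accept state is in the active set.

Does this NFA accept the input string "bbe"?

Answer: REJECT

Derivation:
initial (ε-close {0}): {0,1,2,3,4,6}
'b' @ 1: {}  — no active states
rest 'be' ignored (set empty)
end set {} — state 1 not in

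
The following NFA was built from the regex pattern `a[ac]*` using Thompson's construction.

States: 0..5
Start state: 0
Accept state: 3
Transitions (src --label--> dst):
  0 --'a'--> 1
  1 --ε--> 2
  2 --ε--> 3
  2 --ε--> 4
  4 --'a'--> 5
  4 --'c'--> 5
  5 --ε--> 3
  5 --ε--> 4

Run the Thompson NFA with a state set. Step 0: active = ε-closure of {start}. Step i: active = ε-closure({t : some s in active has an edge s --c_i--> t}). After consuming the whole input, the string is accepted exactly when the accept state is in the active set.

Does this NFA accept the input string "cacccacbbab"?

Answer: REJECT

Derivation:
start: ε-closure({0}) = {0}
'c' @ 1: {}  — state set empty
rest 'acccacbbab' ignored (set empty)
final: {}; accept 3 not in set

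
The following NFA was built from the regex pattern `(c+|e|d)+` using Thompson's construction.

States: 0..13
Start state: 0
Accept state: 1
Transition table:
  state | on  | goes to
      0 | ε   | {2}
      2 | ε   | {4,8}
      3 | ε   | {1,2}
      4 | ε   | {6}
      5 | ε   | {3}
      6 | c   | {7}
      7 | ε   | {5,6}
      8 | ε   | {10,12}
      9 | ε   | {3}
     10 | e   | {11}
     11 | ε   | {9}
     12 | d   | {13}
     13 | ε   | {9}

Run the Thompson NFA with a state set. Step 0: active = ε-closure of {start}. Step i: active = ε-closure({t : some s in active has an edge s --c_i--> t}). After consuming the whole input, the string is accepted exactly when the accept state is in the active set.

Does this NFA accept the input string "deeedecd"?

initial (ε-close {0}): {0,2,4,6,8,10,12}
'd' @ 1: {1,2,3,4,6,8,9,10,12,13}  ✓accept
'e' @ 2: {1,2,3,4,6,8,9,10,11,12}  ✓accept
'e' @ 3: {1,2,3,4,6,8,9,10,11,12}  ✓accept
'e' @ 4: {1,2,3,4,6,8,9,10,11,12}  ✓accept
'd' @ 5: {1,2,3,4,6,8,9,10,12,13}  ✓accept
'e' @ 6: {1,2,3,4,6,8,9,10,11,12}  ✓accept
'c' @ 7: {1,2,3,4,5,6,7,8,10,12}  ✓accept
'd' @ 8: {1,2,3,4,6,8,9,10,12,13}  ✓accept
after full input: {1,2,3,4,6,8,9,10,12,13}  (accept=1 in)

Answer: ACCEPT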